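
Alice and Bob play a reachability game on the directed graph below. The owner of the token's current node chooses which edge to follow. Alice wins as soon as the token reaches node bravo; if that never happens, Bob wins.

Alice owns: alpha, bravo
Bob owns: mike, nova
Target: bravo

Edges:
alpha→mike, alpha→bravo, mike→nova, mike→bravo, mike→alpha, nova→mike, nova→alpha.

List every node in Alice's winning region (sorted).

A0 = {bravo}
A1: add {alpha} — alpha (Alice) has alpha→bravo.
A2 = A1; e.g. nova (Bob) can still go to mike. Fixed point.
Alice's winning region = {alpha, bravo}.

alpha, bravo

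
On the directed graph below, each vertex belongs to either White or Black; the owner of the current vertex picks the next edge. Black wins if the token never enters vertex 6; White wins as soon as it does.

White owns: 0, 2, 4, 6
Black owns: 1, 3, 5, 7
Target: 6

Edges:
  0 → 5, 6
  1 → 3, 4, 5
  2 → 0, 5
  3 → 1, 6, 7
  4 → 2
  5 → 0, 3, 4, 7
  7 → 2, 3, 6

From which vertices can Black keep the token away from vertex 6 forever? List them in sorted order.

A0 = {6}
A1: add {0} — 0 (White) has 0→6.
A2: add {2} — 2 (White) has 2→0.
A3: add {4} — 4 (White) has 4→2.
A4 = A3; e.g. 1 (Black) can still go to 3. Fixed point.
White's attractor = {0, 2, 4, 6}; Black avoids the target exactly from the complement.

1, 3, 5, 7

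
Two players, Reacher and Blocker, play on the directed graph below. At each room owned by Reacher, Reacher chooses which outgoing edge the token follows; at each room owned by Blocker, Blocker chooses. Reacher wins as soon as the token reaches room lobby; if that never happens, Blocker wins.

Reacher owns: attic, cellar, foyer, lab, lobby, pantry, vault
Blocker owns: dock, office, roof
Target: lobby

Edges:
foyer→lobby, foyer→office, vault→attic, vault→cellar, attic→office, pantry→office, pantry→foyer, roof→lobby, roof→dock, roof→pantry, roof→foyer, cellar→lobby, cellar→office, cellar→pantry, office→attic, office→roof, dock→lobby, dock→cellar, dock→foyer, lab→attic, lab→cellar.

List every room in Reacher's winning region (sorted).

cellar, dock, foyer, lab, lobby, pantry, roof, vault

A0 = {lobby}
A1: add {cellar, foyer} — cellar (Reacher) has cellar→lobby; foyer (Reacher) has foyer→lobby.
A2: add {dock, lab, pantry, vault} — vault (Reacher) has vault→cellar; dock (Blocker): all of {lobby, cellar, foyer} already in; pantry (Reacher) has pantry→foyer; lab (Reacher) has lab→cellar.
A3: add {roof} — roof (Blocker): all of {lobby, dock, pantry, foyer} already in.
A4 = A3; e.g. attic (Reacher) has no edge into A3. Fixed point.
Reacher's winning region = {cellar, dock, foyer, lab, lobby, pantry, roof, vault}.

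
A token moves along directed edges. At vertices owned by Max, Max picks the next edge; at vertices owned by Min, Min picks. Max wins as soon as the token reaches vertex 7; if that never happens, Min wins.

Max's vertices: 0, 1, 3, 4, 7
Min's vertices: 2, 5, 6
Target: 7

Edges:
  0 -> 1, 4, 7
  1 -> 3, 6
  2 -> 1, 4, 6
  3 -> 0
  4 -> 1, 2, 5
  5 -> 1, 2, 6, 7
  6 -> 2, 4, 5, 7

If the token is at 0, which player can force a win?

Max

A0 = {7}
A1: add {0} — 0 (Max) has 0→7.
0 ∈ A1, so Max can force the target.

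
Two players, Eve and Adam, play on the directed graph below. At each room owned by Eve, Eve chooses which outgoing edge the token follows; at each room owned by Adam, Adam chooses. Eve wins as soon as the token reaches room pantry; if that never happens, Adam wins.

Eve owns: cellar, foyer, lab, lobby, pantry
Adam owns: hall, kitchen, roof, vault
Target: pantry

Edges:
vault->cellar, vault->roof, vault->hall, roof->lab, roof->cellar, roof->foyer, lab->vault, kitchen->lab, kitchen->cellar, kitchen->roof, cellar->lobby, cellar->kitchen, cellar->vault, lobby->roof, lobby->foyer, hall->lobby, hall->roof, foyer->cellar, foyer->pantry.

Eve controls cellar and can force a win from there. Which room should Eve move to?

lobby

A0 = {pantry}
A1: add {foyer} — foyer (Eve) has foyer→pantry.
A2: add {lobby} — lobby (Eve) has lobby→foyer.
A3: add {cellar} — cellar (Eve) has cellar→lobby.
A4 = A3; e.g. lab (Eve) has no edge into A3. Fixed point.
From cellar, successor lobby is in the attractor (rank 2); the other successors kitchen, vault are not.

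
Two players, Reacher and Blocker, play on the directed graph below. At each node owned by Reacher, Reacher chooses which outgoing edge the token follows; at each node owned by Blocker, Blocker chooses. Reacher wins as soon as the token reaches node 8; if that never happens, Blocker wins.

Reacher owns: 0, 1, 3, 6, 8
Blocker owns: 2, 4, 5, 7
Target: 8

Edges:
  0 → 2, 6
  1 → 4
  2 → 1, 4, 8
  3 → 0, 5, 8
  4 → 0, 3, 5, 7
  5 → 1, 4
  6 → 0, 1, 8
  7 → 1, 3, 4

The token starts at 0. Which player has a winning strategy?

Reacher

A0 = {8}
A1: add {3, 6} — 3 (Reacher) has 3→8; 6 (Reacher) has 6→8.
A2: add {0} — 0 (Reacher) has 0→6.
A3 = A2; e.g. 1 (Reacher) has no edge into A2. Fixed point.
0 ∈ A2, so Reacher can force the target.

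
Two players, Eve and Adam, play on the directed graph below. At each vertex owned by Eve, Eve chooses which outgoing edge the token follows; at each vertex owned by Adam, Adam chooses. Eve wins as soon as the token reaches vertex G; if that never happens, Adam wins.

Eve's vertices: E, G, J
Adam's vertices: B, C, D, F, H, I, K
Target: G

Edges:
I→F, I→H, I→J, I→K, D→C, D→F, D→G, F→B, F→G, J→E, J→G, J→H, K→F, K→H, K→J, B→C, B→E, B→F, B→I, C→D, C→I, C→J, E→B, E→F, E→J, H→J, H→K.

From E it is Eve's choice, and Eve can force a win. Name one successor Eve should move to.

A0 = {G}
A1: add {J} — J (Eve) has J→G.
A2: add {E} — E (Eve) has E→J.
A3 = A2; e.g. B (Adam) can still go to C. Fixed point.
From E, successor J is in the attractor (rank 1); the other successors B, F are not.

J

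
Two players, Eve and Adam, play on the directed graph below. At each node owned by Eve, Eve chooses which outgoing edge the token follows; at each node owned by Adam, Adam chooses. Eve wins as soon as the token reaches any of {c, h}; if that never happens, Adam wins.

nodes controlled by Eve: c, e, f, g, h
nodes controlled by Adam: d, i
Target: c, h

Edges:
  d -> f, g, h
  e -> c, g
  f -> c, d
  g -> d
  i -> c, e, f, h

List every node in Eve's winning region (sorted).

c, e, f, h, i

A0 = {c, h}
A1: add {e, f} — e (Eve) has e→c; f (Eve) has f→c.
A2: add {i} — i (Adam): all of {c, e, f, h} already in.
A3 = A2; e.g. d (Adam) can still go to g. Fixed point.
Eve's winning region = {c, e, f, h, i}.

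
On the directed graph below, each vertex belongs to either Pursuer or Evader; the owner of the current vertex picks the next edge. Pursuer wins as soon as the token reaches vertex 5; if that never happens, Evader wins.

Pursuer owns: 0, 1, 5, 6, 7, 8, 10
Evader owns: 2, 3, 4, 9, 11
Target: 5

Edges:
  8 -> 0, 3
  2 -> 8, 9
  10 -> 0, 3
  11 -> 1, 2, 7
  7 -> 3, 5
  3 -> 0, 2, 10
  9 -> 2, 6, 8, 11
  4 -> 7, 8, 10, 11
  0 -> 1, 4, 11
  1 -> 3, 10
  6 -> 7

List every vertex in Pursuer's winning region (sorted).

5, 6, 7

A0 = {5}
A1: add {7} — 7 (Pursuer) has 7→5.
A2: add {6} — 6 (Pursuer) has 6→7.
A3 = A2; e.g. 0 (Pursuer) has no edge into A2. Fixed point.
Pursuer's winning region = {5, 6, 7}.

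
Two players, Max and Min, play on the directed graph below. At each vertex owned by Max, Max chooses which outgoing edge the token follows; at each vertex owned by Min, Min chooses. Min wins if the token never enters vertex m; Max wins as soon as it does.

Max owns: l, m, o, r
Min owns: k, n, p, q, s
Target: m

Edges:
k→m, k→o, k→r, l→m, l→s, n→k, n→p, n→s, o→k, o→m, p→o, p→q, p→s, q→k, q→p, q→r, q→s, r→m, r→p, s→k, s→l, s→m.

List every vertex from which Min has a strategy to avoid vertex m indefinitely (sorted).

A0 = {m}
A1: add {l, o, r} — l (Max) has l→m; o (Max) has o→m; r (Max) has r→m.
A2: add {k} — k (Min): all of {m, o, r} already in.
A3: add {s} — s (Min): all of {k, l, m} already in.
A4 = A3; e.g. n (Min) can still go to p. Fixed point.
Max's attractor = {k, l, m, o, r, s}; Min avoids the target exactly from the complement.

n, p, q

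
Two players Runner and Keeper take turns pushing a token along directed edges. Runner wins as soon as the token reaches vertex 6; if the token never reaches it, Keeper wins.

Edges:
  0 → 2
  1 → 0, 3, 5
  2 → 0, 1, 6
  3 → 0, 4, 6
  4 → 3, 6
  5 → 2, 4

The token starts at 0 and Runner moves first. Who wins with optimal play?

Track states (vertex, player-to-move).
A0 = {(6,Runner), (6,Keeper)}
A1: add {(2,Runner), (3,Runner), (4,Runner)}.
A2: add {(0,Keeper), (4,Keeper), (5,Keeper)}.
A3: add {(1,Runner), (5,Runner)}.
A4 = A3; e.g. (0,Runner) stays out. (0,Runner) never enters ⇒ Keeper avoids the target.

Keeper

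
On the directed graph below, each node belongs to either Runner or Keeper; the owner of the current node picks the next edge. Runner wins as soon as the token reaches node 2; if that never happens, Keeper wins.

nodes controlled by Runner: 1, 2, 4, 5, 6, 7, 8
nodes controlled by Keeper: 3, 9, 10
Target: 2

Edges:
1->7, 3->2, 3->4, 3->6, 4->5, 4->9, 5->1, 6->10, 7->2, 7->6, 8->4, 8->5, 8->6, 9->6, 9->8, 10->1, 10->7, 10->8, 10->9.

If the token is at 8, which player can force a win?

A0 = {2}
A1: add {7} — 7 (Runner) has 7→2.
A2: add {1} — 1 (Runner) has 1→7.
A3: add {5} — 5 (Runner) has 5→1.
A4: add {4, 8} — 4 (Runner) has 4→5; 8 (Runner) has 8→5.
A5 = A4; e.g. 3 (Keeper) can still go to 6. Fixed point.
8 ∈ A4, so Runner can force the target.

Runner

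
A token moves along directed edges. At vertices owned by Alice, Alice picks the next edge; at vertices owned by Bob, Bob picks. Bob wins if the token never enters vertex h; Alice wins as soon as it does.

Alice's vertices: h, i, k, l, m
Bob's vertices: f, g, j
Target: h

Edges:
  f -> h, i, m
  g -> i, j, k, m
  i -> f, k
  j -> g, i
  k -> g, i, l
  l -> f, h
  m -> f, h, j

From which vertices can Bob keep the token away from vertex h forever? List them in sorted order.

g, j

A0 = {h}
A1: add {l, m} — l (Alice) has l→h; m (Alice) has m→h.
A2: add {k} — k (Alice) has k→l.
A3: add {i} — i (Alice) has i→k.
A4: add {f} — f (Bob): all of {h, i, m} already in.
A5 = A4; e.g. g (Bob) can still go to j. Fixed point.
Alice's attractor = {f, h, i, k, l, m}; Bob avoids the target exactly from the complement.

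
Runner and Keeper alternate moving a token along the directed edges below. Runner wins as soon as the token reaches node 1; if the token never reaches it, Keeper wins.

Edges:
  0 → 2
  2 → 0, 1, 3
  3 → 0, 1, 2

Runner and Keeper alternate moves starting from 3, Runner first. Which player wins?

Track states (vertex, player-to-move).
A0 = {(1,Runner), (1,Keeper)}
A1: add {(2,Runner), (3,Runner)}.
(3,Runner) ∈ A1 ⇒ Runner forces the target.

Runner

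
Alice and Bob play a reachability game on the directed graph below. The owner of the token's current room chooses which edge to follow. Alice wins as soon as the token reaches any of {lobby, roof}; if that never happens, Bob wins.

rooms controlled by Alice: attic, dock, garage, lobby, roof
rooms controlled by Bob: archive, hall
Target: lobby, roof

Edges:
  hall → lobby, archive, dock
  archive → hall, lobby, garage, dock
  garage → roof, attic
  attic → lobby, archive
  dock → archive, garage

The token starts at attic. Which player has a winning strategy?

Alice

A0 = {lobby, roof}
A1: add {attic, garage} — garage (Alice) has garage→roof; attic (Alice) has attic→lobby.
attic ∈ A1, so Alice can force the target.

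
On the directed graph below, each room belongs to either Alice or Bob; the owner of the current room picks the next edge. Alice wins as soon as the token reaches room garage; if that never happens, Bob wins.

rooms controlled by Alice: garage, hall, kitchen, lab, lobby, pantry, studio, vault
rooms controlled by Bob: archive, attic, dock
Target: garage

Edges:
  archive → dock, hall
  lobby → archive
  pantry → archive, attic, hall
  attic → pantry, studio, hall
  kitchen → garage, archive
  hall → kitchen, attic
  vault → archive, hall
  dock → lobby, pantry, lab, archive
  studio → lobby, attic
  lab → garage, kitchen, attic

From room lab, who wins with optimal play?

A0 = {garage}
A1: add {kitchen, lab} — lab (Alice) has lab→garage; kitchen (Alice) has kitchen→garage.
lab ∈ A1, so Alice can force the target.

Alice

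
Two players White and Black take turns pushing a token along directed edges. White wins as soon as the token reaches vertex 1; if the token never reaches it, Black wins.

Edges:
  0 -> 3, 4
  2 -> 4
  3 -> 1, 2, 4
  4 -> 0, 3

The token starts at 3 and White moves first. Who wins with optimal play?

Track states (vertex, player-to-move).
A0 = {(1,White), (1,Black)}
A1: add {(3,White)}.
(3,White) ∈ A1 ⇒ White forces the target.

White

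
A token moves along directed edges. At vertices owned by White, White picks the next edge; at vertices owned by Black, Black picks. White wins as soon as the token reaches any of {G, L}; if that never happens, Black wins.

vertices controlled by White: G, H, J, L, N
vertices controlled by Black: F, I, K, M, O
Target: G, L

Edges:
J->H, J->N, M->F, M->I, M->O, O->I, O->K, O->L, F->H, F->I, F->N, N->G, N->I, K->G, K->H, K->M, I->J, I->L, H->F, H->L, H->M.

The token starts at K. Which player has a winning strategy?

Black

A0 = {G, L}
A1: add {H, N} — H (White) has H→L; N (White) has N→G.
A2: add {J} — J (White) has J→H.
A3: add {I} — I (Black): all of {J, L} already in.
A4: add {F} — F (Black): all of {H, I, N} already in.
A5 = A4; e.g. K (Black) can still go to M. Fixed point.
K never enters the attractor, so Black can avoid the target forever.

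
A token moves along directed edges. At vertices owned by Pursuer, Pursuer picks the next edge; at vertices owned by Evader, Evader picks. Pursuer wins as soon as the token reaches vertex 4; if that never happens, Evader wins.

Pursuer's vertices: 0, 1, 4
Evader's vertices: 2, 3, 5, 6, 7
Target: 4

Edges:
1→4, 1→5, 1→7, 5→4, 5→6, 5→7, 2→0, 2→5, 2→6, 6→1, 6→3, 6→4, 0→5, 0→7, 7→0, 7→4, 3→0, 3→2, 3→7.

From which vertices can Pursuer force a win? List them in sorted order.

A0 = {4}
A1: add {1} — 1 (Pursuer) has 1→4.
A2 = A1; e.g. 0 (Pursuer) has no edge into A1. Fixed point.
Pursuer's winning region = {1, 4}.

1, 4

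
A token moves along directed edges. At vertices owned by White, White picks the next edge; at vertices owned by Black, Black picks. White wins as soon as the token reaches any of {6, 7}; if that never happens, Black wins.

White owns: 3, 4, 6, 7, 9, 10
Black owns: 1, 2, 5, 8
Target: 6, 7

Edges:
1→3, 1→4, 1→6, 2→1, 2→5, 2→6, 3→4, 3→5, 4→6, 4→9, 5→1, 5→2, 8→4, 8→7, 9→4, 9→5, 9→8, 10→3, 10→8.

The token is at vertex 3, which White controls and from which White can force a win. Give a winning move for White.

4

A0 = {6, 7}
A1: add {4} — 4 (White) has 4→6.
A2: add {3, 8, 9} — 3 (White) has 3→4; 8 (Black): all of {4, 7} already in; 9 (White) has 9→4.
A3: add {1, 10} — 1 (Black): all of {3, 4, 6} already in; 10 (White) has 10→3.
A4 = A3; e.g. 2 (Black) can still go to 5. Fixed point.
From 3, successor 4 is in the attractor (rank 1); the other successor 5 is not.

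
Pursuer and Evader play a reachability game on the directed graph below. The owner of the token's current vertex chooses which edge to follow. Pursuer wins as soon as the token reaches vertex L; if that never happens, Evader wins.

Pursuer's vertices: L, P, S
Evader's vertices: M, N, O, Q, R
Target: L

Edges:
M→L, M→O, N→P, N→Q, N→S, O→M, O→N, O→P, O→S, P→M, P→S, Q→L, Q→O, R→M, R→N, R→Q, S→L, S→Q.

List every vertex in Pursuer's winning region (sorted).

A0 = {L}
A1: add {S} — S (Pursuer) has S→L.
A2: add {P} — P (Pursuer) has P→S.
A3 = A2; e.g. M (Evader) can still go to O. Fixed point.
Pursuer's winning region = {L, P, S}.

L, P, S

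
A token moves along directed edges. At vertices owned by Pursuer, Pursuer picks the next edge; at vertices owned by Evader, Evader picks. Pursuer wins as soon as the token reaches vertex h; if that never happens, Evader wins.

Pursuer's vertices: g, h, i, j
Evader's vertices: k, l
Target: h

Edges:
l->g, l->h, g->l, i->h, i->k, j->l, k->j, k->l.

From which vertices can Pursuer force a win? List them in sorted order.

A0 = {h}
A1: add {i} — i (Pursuer) has i→h.
A2 = A1; e.g. g (Pursuer) has no edge into A1. Fixed point.
Pursuer's winning region = {h, i}.

h, i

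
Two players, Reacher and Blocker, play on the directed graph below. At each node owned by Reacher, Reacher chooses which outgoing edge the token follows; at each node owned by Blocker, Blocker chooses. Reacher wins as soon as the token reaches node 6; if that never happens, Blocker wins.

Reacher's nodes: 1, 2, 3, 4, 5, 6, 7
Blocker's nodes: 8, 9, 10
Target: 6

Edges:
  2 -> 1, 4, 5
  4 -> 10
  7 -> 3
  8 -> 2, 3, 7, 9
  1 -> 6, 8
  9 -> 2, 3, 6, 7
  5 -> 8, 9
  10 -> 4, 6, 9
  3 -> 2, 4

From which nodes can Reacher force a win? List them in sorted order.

A0 = {6}
A1: add {1} — 1 (Reacher) has 1→6.
A2: add {2} — 2 (Reacher) has 2→1.
A3: add {3} — 3 (Reacher) has 3→2.
A4: add {7} — 7 (Reacher) has 7→3.
A5: add {9} — 9 (Blocker): all of {2, 3, 6, 7} already in.
A6: add {5, 8} — 5 (Reacher) has 5→9; 8 (Blocker): all of {2, 3, 7, 9} already in.
A7 = A6; e.g. 4 (Reacher) has no edge into A6. Fixed point.
Reacher's winning region = {1, 2, 3, 5, 6, 7, 8, 9}.

1, 2, 3, 5, 6, 7, 8, 9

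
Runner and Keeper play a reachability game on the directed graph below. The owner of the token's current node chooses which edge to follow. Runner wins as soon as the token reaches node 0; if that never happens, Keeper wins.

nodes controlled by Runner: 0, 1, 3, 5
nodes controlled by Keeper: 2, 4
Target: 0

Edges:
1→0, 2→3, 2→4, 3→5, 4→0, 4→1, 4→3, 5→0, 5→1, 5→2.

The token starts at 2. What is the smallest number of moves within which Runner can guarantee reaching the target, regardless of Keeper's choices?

4

A0 = {0}
A1: add {1, 5} — 1 (Runner) has 1→0; 5 (Runner) has 5→0.
A2: add {3} — 3 (Runner) has 3→5.
A3: add {4} — 4 (Keeper): all of {0, 1, 3} already in.
A4: add {2} — 2 (Keeper): all of {3, 4} already in.
A4 = all vertices. Fixed point.
2 enters the attractor at level 4, so Runner can force the target in 4 moves from there.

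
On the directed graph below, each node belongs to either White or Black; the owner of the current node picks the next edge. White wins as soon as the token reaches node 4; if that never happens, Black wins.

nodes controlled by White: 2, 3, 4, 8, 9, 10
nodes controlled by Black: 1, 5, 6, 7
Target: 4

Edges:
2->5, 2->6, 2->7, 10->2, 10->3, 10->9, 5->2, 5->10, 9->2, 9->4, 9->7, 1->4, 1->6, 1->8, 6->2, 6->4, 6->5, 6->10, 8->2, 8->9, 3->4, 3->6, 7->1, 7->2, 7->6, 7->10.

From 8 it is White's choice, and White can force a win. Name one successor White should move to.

9

A0 = {4}
A1: add {3, 9} — 3 (White) has 3→4; 9 (White) has 9→4.
A2: add {8, 10} — 8 (White) has 8→9; 10 (White) has 10→3.
A3 = A2; e.g. 1 (Black) can still go to 6. Fixed point.
From 8, successor 9 is in the attractor (rank 1); the other successor 2 is not.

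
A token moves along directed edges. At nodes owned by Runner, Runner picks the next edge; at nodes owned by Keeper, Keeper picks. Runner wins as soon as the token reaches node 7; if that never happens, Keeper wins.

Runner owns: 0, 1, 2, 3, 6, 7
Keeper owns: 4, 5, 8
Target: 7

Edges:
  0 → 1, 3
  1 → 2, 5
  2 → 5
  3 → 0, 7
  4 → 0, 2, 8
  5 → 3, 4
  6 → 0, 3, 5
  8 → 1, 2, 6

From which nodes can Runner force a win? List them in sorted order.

0, 3, 6, 7

A0 = {7}
A1: add {3} — 3 (Runner) has 3→7.
A2: add {0, 6} — 0 (Runner) has 0→3; 6 (Runner) has 6→3.
A3 = A2; e.g. 1 (Runner) has no edge into A2. Fixed point.
Runner's winning region = {0, 3, 6, 7}.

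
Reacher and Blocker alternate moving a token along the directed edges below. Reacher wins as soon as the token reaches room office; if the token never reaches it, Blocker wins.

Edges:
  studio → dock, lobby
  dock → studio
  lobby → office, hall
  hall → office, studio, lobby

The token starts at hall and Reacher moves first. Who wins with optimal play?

Track states (vertex, player-to-move).
A0 = {(office,Reacher), (office,Blocker)}
A1: add {(lobby,Reacher), (hall,Reacher)}.
(hall,Reacher) ∈ A1 ⇒ Reacher forces the target.

Reacher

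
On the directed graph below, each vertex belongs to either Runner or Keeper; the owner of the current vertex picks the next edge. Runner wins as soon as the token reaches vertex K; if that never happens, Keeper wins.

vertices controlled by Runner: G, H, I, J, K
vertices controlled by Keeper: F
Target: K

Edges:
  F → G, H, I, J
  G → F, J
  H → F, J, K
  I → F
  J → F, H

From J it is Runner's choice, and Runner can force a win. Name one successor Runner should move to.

A0 = {K}
A1: add {H} — H (Runner) has H→K.
A2: add {J} — J (Runner) has J→H.
A3: add {G} — G (Runner) has G→J.
A4 = A3; e.g. F (Keeper) can still go to I. Fixed point.
From J, successor H is in the attractor (rank 1); the other successor F is not.

H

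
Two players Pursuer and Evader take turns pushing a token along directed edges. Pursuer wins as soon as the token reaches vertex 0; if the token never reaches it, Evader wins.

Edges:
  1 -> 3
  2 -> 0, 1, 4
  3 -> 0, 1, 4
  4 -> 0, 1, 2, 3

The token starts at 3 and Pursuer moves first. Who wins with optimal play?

Pursuer

Track states (vertex, player-to-move).
A0 = {(0,Pursuer), (0,Evader)}
A1: add {(2,Pursuer), (3,Pursuer), (4,Pursuer)}.
(3,Pursuer) ∈ A1 ⇒ Pursuer forces the target.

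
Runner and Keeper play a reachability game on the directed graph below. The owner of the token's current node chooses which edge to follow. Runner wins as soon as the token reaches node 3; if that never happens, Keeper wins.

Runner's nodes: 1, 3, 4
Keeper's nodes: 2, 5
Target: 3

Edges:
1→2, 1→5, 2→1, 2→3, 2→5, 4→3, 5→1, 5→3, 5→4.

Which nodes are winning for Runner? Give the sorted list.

A0 = {3}
A1: add {4} — 4 (Runner) has 4→3.
A2 = A1; e.g. 1 (Runner) has no edge into A1. Fixed point.
Runner's winning region = {3, 4}.

3, 4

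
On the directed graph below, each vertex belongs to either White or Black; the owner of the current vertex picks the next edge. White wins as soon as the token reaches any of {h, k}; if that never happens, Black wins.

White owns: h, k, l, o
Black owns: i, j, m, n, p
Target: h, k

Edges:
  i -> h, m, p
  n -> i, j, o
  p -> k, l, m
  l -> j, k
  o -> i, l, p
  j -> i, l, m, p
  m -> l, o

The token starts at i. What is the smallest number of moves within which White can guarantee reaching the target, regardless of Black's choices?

A0 = {h, k}
A1: add {l} — l (White) has l→k.
A2: add {o} — o (White) has o→l.
A3: add {m} — m (Black): all of {l, o} already in.
A4: add {p} — p (Black): all of {k, l, m} already in.
A5: add {i} — i (Black): all of {h, m, p} already in.
i enters the attractor at level 5, so White can force the target in 5 moves from there.

5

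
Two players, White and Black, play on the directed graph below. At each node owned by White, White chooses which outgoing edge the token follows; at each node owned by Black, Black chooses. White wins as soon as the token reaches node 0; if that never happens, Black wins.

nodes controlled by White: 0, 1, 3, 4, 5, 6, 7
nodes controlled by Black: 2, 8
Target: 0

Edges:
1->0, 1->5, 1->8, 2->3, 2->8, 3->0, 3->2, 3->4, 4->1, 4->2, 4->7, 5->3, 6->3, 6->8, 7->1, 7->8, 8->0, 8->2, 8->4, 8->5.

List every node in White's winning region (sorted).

0, 1, 3, 4, 5, 6, 7

A0 = {0}
A1: add {1, 3} — 1 (White) has 1→0; 3 (White) has 3→0.
A2: add {4, 5, 6, 7} — 4 (White) has 4→1; 5 (White) has 5→3; 6 (White) has 6→3; 7 (White) has 7→1.
A3 = A2; e.g. 2 (Black) can still go to 8. Fixed point.
White's winning region = {0, 1, 3, 4, 5, 6, 7}.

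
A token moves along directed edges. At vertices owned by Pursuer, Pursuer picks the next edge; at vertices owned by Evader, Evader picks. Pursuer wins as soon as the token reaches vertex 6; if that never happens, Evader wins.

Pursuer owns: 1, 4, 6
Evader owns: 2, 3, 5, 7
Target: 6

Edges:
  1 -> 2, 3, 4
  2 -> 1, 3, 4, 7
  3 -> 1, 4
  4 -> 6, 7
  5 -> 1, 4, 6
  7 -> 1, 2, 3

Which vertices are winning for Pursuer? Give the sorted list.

1, 3, 4, 5, 6

A0 = {6}
A1: add {4} — 4 (Pursuer) has 4→6.
A2: add {1} — 1 (Pursuer) has 1→4.
A3: add {3, 5} — 3 (Evader): all of {1, 4} already in; 5 (Evader): all of {1, 4, 6} already in.
A4 = A3; e.g. 2 (Evader) can still go to 7. Fixed point.
Pursuer's winning region = {1, 3, 4, 5, 6}.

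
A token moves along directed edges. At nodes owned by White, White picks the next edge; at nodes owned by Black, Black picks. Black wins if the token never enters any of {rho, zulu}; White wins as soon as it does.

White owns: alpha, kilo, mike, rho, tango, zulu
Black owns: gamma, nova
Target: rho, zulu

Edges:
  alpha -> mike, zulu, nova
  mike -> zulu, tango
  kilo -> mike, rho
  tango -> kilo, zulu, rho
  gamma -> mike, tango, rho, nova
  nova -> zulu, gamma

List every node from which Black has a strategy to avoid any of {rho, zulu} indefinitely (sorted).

gamma, nova

A0 = {rho, zulu}
A1: add {alpha, kilo, mike, tango} — alpha (White) has alpha→zulu; mike (White) has mike→zulu; kilo (White) has kilo→rho; tango (White) has tango→zulu.
A2 = A1; e.g. gamma (Black) can still go to nova. Fixed point.
White's attractor = {alpha, kilo, mike, rho, tango, zulu}; Black avoids the target exactly from the complement.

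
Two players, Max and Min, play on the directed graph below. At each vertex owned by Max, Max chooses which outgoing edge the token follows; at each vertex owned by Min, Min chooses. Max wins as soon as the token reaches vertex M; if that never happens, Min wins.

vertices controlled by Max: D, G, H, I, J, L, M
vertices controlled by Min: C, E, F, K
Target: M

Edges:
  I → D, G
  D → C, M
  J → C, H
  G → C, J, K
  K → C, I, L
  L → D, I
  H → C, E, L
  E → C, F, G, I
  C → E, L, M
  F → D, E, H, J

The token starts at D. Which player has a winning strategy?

A0 = {M}
A1: add {D} — D (Max) has D→M.
D ∈ A1, so Max can force the target.

Max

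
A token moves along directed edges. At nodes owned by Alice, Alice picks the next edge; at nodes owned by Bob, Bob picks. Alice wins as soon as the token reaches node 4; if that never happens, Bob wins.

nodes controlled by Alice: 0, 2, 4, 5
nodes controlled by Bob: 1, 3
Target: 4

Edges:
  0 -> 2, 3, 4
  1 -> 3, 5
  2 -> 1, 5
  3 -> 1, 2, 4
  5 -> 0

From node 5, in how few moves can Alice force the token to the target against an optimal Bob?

2

A0 = {4}
A1: add {0} — 0 (Alice) has 0→4.
A2: add {5} — 5 (Alice) has 5→0.
5 enters the attractor at level 2, so Alice can force the target in 2 moves from there.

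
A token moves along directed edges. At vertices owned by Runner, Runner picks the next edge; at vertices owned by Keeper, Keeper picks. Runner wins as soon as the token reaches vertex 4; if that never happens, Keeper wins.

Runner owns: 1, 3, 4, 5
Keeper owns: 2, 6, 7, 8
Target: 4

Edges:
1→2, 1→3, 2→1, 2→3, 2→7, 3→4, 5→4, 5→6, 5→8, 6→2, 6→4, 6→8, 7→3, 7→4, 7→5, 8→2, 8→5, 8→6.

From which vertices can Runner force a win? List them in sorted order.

A0 = {4}
A1: add {3, 5} — 3 (Runner) has 3→4; 5 (Runner) has 5→4.
A2: add {1, 7} — 1 (Runner) has 1→3; 7 (Keeper): all of {3, 4, 5} already in.
A3: add {2} — 2 (Keeper): all of {1, 3, 7} already in.
A4 = A3; e.g. 6 (Keeper) can still go to 8. Fixed point.
Runner's winning region = {1, 2, 3, 4, 5, 7}.

1, 2, 3, 4, 5, 7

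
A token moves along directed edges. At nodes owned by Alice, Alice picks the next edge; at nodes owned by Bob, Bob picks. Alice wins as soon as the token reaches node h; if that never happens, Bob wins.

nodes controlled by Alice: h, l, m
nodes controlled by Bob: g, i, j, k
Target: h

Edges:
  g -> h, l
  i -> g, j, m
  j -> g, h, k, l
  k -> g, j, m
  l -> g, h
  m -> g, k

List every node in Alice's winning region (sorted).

g, h, l, m

A0 = {h}
A1: add {l} — l (Alice) has l→h.
A2: add {g} — g (Bob): all of {h, l} already in.
A3: add {m} — m (Alice) has m→g.
A4 = A3; e.g. i (Bob) can still go to j. Fixed point.
Alice's winning region = {g, h, l, m}.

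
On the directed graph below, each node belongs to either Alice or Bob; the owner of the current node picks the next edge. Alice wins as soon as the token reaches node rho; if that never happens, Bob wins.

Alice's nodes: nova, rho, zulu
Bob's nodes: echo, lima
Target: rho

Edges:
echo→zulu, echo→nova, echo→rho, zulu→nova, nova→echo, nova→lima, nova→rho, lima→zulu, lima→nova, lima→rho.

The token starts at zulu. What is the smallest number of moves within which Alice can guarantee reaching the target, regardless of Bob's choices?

A0 = {rho}
A1: add {nova} — nova (Alice) has nova→rho.
A2: add {zulu} — zulu (Alice) has zulu→nova.
zulu enters the attractor at level 2, so Alice can force the target in 2 moves from there.

2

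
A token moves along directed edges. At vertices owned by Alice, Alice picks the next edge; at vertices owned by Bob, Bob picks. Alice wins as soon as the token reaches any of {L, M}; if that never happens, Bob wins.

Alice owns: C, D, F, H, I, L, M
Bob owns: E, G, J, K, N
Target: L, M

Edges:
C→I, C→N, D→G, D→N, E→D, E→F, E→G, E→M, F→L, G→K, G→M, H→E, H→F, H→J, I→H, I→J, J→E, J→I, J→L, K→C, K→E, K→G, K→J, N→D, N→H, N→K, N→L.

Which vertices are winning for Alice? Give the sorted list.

A0 = {L, M}
A1: add {F} — F (Alice) has F→L.
A2: add {H} — H (Alice) has H→F.
A3: add {I} — I (Alice) has I→H.
A4: add {C} — C (Alice) has C→I.
A5 = A4; e.g. D (Alice) has no edge into A4. Fixed point.
Alice's winning region = {C, F, H, I, L, M}.

C, F, H, I, L, M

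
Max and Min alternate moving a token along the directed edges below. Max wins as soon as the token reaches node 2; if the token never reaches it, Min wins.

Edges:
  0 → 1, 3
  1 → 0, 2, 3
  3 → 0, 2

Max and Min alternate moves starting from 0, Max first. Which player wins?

Min

Track states (vertex, player-to-move).
A0 = {(2,Max), (2,Min)}
A1: add {(1,Max), (3,Max)}.
A2: add {(0,Min)}.
A3 = A2; e.g. (0,Max) stays out. (0,Max) never enters ⇒ Min avoids the target.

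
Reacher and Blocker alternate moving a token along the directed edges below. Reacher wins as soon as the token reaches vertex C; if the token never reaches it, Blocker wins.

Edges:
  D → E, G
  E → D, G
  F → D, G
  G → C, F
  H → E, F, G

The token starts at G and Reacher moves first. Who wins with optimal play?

Track states (vertex, player-to-move).
A0 = {(C,Reacher), (C,Blocker)}
A1: add {(G,Reacher)}.
(G,Reacher) ∈ A1 ⇒ Reacher forces the target.

Reacher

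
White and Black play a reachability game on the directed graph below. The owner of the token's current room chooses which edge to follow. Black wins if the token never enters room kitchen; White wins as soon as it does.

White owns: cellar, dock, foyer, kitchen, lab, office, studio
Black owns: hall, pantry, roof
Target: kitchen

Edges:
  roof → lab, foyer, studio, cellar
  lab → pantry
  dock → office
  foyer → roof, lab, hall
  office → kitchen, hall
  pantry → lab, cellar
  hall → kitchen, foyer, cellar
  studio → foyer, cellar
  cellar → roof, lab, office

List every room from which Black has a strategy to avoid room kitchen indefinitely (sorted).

foyer, hall, lab, pantry, roof

A0 = {kitchen}
A1: add {office} — office (White) has office→kitchen.
A2: add {cellar, dock} — dock (White) has dock→office; cellar (White) has cellar→office.
A3: add {studio} — studio (White) has studio→cellar.
A4 = A3; e.g. roof (Black) can still go to lab. Fixed point.
White's attractor = {cellar, dock, kitchen, office, studio}; Black avoids the target exactly from the complement.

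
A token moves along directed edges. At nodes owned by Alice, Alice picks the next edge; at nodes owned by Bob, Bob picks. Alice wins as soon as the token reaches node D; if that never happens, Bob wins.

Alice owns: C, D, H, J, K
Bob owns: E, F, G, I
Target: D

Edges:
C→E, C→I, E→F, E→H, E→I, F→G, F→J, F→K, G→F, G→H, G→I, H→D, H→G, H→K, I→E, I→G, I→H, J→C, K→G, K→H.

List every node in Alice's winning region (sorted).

A0 = {D}
A1: add {H} — H (Alice) has H→D.
A2: add {K} — K (Alice) has K→H.
A3 = A2; e.g. C (Alice) has no edge into A2. Fixed point.
Alice's winning region = {D, H, K}.

D, H, K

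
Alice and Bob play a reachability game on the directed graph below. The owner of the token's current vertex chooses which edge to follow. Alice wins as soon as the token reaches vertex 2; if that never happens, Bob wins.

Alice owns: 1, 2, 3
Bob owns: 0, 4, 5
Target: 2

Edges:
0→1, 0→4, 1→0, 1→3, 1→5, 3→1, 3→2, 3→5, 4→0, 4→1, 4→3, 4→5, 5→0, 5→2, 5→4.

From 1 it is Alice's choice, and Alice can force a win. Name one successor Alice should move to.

3

A0 = {2}
A1: add {3} — 3 (Alice) has 3→2.
A2: add {1} — 1 (Alice) has 1→3.
A3 = A2; e.g. 0 (Bob) can still go to 4. Fixed point.
From 1, successor 3 is in the attractor (rank 1); the other successors 0, 5 are not.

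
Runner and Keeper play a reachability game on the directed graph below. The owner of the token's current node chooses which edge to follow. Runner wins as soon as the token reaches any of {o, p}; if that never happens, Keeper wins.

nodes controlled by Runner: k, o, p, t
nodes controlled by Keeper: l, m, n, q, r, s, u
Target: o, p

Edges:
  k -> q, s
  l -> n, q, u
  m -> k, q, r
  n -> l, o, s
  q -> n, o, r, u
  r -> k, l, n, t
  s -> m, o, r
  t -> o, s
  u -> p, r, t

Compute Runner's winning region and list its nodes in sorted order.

A0 = {o, p}
A1: add {t} — t (Runner) has t→o.
A2 = A1; e.g. k (Runner) has no edge into A1. Fixed point.
Runner's winning region = {o, p, t}.

o, p, t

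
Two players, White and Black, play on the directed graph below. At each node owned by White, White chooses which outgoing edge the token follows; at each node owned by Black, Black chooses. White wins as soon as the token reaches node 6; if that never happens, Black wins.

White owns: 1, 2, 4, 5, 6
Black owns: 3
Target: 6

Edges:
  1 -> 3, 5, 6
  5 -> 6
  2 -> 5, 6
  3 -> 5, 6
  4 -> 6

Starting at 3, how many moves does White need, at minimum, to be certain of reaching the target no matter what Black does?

A0 = {6}
A1: add {1, 2, 4, 5} — 1 (White) has 1→6; 2 (White) has 2→6; 4 (White) has 4→6; 5 (White) has 5→6.
A2: add {3} — 3 (Black): all of {5, 6} already in.
A2 = all vertices. Fixed point.
3 enters the attractor at level 2, so White can force the target in 2 moves from there.

2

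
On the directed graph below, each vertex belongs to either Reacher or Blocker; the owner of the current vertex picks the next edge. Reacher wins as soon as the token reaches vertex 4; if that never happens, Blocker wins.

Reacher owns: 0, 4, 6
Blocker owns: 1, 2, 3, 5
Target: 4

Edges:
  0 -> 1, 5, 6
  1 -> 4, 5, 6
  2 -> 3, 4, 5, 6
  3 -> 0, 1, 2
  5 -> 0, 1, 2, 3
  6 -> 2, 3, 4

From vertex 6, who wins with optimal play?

A0 = {4}
A1: add {6} — 6 (Reacher) has 6→4.
6 ∈ A1, so Reacher can force the target.

Reacher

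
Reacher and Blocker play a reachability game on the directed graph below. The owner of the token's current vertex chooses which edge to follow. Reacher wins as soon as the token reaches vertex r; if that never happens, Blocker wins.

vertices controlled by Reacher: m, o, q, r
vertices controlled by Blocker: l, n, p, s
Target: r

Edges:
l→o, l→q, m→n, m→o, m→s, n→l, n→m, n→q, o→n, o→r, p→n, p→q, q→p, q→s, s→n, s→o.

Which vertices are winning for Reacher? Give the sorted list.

A0 = {r}
A1: add {o} — o (Reacher) has o→r.
A2: add {m} — m (Reacher) has m→o.
A3 = A2; e.g. l (Blocker) can still go to q. Fixed point.
Reacher's winning region = {m, o, r}.

m, o, r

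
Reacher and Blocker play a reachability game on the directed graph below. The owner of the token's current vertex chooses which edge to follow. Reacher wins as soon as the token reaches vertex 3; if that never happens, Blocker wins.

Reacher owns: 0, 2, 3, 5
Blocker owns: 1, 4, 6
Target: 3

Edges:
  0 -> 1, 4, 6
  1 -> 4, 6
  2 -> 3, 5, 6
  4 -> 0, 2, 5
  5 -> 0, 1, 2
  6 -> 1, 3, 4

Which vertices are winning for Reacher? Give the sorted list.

A0 = {3}
A1: add {2} — 2 (Reacher) has 2→3.
A2: add {5} — 5 (Reacher) has 5→2.
A3 = A2; e.g. 0 (Reacher) has no edge into A2. Fixed point.
Reacher's winning region = {2, 3, 5}.

2, 3, 5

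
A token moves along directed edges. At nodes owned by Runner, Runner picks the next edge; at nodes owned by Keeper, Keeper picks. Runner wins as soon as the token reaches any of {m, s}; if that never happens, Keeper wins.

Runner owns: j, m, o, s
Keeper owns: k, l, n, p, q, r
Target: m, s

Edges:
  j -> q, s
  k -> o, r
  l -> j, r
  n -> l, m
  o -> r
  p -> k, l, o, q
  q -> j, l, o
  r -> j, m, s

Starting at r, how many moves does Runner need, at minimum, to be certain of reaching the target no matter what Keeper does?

2

A0 = {m, s}
A1: add {j} — j (Runner) has j→s.
A2: add {r} — r (Keeper): all of {j, m, s} already in.
r enters the attractor at level 2, so Runner can force the target in 2 moves from there.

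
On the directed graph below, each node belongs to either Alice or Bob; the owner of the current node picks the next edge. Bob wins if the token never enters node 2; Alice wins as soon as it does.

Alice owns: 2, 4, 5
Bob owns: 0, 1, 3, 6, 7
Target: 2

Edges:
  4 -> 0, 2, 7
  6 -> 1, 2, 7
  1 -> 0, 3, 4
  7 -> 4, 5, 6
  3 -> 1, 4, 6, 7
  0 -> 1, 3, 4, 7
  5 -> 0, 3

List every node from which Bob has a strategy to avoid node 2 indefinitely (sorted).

A0 = {2}
A1: add {4} — 4 (Alice) has 4→2.
A2 = A1; e.g. 0 (Bob) can still go to 1. Fixed point.
Alice's attractor = {2, 4}; Bob avoids the target exactly from the complement.

0, 1, 3, 5, 6, 7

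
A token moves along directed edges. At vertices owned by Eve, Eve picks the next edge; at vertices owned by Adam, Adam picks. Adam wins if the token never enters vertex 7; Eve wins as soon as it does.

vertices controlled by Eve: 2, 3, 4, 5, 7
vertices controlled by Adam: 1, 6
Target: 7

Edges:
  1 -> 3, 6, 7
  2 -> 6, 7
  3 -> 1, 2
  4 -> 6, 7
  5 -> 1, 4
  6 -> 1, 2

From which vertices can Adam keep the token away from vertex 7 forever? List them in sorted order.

1, 6

A0 = {7}
A1: add {2, 4} — 2 (Eve) has 2→7; 4 (Eve) has 4→7.
A2: add {3, 5} — 3 (Eve) has 3→2; 5 (Eve) has 5→4.
A3 = A2; e.g. 1 (Adam) can still go to 6. Fixed point.
Eve's attractor = {2, 3, 4, 5, 7}; Adam avoids the target exactly from the complement.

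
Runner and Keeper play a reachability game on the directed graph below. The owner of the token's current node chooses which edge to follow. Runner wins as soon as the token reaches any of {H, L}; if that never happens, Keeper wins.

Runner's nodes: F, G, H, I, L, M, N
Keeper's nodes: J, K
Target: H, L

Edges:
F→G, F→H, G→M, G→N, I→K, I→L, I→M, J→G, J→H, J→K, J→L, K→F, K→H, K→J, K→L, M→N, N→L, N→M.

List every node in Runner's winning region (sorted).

F, G, H, I, L, M, N

A0 = {H, L}
A1: add {F, I, N} — F (Runner) has F→H; I (Runner) has I→L; N (Runner) has N→L.
A2: add {G, M} — G (Runner) has G→N; M (Runner) has M→N.
A3 = A2; e.g. J (Keeper) can still go to K. Fixed point.
Runner's winning region = {F, G, H, I, L, M, N}.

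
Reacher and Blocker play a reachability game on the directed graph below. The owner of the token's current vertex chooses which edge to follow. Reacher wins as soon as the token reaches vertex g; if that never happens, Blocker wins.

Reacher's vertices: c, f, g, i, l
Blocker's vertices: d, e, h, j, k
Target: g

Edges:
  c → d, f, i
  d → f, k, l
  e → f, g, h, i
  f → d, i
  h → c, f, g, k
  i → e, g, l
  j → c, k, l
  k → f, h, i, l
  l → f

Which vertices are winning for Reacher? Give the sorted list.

A0 = {g}
A1: add {i} — i (Reacher) has i→g.
A2: add {c, f} — c (Reacher) has c→i; f (Reacher) has f→i.
A3: add {l} — l (Reacher) has l→f.
A4 = A3; e.g. d (Blocker) can still go to k. Fixed point.
Reacher's winning region = {c, f, g, i, l}.

c, f, g, i, l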